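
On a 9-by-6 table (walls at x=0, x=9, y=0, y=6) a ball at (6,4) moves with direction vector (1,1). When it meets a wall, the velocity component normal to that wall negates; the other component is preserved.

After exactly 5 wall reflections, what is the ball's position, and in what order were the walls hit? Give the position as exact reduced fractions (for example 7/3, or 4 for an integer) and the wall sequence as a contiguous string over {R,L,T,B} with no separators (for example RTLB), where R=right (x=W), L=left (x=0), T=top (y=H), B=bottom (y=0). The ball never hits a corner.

Final position: (2,6)
Wall sequence: TRBLT

1. t=2 → T at (8,6); v=(1,-1)
2. t=1 → R at (9,5); v=(-1,-1)
3. t=5 → B at (4,0); v=(-1,1)
4. t=4 → L at (0,4); v=(1,1)
5. t=2 → T at (2,6); v=(1,-1)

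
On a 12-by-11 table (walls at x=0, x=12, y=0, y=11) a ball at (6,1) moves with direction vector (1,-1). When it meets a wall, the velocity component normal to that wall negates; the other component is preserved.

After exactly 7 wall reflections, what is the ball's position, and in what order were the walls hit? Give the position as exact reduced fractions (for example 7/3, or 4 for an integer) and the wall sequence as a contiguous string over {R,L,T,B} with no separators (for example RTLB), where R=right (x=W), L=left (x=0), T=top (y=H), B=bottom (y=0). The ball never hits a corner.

Final position: (8,11)
Wall sequence: BRTLBRT

1. t=1 → B at (7,0); v=(1,1)
2. t=5 → R at (12,5); v=(-1,1)
3. t=6 → T at (6,11); v=(-1,-1)
4. t=6 → L at (0,5); v=(1,-1)
5. t=5 → B at (5,0); v=(1,1)
6. t=7 → R at (12,7); v=(-1,1)
7. t=4 → T at (8,11); v=(-1,-1)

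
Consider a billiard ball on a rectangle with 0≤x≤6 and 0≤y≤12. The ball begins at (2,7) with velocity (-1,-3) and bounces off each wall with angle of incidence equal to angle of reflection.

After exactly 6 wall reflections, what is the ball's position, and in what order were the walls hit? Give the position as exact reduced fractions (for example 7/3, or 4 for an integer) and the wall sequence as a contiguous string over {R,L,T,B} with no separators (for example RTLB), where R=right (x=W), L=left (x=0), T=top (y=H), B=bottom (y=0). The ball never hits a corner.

1. t=2 → L at (0,1); v=(1,-3)
2. t=1/3 → B at (1/3,0); v=(1,3)
3. t=4 → T at (13/3,12); v=(1,-3)
4. t=5/3 → R at (6,7); v=(-1,-3)
5. t=7/3 → B at (11/3,0); v=(-1,3)
6. t=11/3 → L at (0,11); v=(1,3)

Final position: (0,11)
Wall sequence: LBTRBL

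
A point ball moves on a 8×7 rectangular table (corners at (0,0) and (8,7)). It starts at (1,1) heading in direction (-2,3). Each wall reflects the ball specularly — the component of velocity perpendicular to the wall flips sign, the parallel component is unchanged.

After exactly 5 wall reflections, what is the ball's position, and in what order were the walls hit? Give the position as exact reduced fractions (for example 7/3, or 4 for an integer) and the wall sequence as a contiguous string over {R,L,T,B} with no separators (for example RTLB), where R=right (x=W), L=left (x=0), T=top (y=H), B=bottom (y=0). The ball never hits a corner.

1. t=1/2 → L at (0,5/2); v=(2,3)
2. t=3/2 → T at (3,7); v=(2,-3)
3. t=7/3 → B at (23/3,0); v=(2,3)
4. t=1/6 → R at (8,1/2); v=(-2,3)
5. t=13/6 → T at (11/3,7); v=(-2,-3)

Final position: (11/3,7)
Wall sequence: LTBRT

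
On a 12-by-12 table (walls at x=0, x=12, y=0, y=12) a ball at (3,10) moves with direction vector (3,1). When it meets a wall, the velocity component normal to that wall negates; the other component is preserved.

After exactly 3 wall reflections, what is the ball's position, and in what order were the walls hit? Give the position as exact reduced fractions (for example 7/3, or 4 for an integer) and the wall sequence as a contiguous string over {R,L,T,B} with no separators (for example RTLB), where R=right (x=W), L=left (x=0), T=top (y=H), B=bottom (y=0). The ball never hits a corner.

Final position: (0,7)
Wall sequence: TRL

1. t=2 → T at (9,12); v=(3,-1)
2. t=1 → R at (12,11); v=(-3,-1)
3. t=4 → L at (0,7); v=(3,-1)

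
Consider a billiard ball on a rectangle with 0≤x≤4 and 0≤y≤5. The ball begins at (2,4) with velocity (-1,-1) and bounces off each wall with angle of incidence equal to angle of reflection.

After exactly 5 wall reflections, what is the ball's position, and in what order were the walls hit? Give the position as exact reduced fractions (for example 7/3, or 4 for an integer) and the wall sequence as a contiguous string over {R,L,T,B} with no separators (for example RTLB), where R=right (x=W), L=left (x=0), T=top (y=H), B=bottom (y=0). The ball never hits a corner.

Final position: (0,4)
Wall sequence: LBRTL

1. t=2 → L at (0,2); v=(1,-1)
2. t=2 → B at (2,0); v=(1,1)
3. t=2 → R at (4,2); v=(-1,1)
4. t=3 → T at (1,5); v=(-1,-1)
5. t=1 → L at (0,4); v=(1,-1)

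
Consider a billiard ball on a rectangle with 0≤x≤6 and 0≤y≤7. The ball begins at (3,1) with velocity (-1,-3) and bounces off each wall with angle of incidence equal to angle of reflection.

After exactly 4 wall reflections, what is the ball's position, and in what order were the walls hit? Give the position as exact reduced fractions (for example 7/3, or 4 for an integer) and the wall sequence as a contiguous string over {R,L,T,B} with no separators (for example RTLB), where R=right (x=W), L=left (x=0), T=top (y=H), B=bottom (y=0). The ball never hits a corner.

Final position: (2,0)
Wall sequence: BTLB

1. t=1/3 → B at (8/3,0); v=(-1,3)
2. t=7/3 → T at (1/3,7); v=(-1,-3)
3. t=1/3 → L at (0,6); v=(1,-3)
4. t=2 → B at (2,0); v=(1,3)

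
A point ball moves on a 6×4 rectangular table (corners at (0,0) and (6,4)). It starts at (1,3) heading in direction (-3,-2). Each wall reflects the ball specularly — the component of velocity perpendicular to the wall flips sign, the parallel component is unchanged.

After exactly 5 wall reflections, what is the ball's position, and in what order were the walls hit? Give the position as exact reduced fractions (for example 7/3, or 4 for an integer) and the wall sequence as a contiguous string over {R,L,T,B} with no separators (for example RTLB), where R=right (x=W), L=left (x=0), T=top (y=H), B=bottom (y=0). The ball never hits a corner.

Final position: (0,7/3)
Wall sequence: LBRTL

1. t=1/3 → L at (0,7/3); v=(3,-2)
2. t=7/6 → B at (7/2,0); v=(3,2)
3. t=5/6 → R at (6,5/3); v=(-3,2)
4. t=7/6 → T at (5/2,4); v=(-3,-2)
5. t=5/6 → L at (0,7/3); v=(3,-2)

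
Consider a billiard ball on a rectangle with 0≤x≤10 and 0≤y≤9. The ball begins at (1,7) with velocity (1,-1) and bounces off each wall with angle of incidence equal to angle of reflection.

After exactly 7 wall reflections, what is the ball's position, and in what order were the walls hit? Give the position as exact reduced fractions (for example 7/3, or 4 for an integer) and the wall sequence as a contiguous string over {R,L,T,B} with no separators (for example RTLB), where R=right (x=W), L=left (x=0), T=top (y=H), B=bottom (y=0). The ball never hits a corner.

Final position: (5,9)
Wall sequence: BRTLBRT

1. t=7 → B at (8,0); v=(1,1)
2. t=2 → R at (10,2); v=(-1,1)
3. t=7 → T at (3,9); v=(-1,-1)
4. t=3 → L at (0,6); v=(1,-1)
5. t=6 → B at (6,0); v=(1,1)
6. t=4 → R at (10,4); v=(-1,1)
7. t=5 → T at (5,9); v=(-1,-1)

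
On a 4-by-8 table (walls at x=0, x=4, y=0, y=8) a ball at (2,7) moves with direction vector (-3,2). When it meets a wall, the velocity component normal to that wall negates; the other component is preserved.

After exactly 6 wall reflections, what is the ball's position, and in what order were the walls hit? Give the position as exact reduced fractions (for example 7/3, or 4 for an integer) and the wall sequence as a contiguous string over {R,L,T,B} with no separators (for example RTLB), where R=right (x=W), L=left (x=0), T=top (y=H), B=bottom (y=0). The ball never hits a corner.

Final position: (4,1/3)
Wall sequence: TLRLBR

1. t=1/2 → T at (1/2,8); v=(-3,-2)
2. t=1/6 → L at (0,23/3); v=(3,-2)
3. t=4/3 → R at (4,5); v=(-3,-2)
4. t=4/3 → L at (0,7/3); v=(3,-2)
5. t=7/6 → B at (7/2,0); v=(3,2)
6. t=1/6 → R at (4,1/3); v=(-3,2)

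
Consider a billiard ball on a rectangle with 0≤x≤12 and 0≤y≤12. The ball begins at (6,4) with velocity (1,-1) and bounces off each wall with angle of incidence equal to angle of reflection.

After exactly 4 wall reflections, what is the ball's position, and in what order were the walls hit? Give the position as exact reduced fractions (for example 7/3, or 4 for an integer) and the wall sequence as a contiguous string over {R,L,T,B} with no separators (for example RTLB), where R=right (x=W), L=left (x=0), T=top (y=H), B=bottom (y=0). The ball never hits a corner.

Final position: (0,10)
Wall sequence: BRTL

1. t=4 → B at (10,0); v=(1,1)
2. t=2 → R at (12,2); v=(-1,1)
3. t=10 → T at (2,12); v=(-1,-1)
4. t=2 → L at (0,10); v=(1,-1)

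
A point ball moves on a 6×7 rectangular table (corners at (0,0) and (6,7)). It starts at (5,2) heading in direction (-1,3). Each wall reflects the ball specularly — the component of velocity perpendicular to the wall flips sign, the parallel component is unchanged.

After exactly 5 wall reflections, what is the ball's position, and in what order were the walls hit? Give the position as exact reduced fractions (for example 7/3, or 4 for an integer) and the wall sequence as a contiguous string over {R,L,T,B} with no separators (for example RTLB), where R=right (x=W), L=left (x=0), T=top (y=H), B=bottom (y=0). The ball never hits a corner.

1. t=5/3 → T at (10/3,7); v=(-1,-3)
2. t=7/3 → B at (1,0); v=(-1,3)
3. t=1 → L at (0,3); v=(1,3)
4. t=4/3 → T at (4/3,7); v=(1,-3)
5. t=7/3 → B at (11/3,0); v=(1,3)

Final position: (11/3,0)
Wall sequence: TBLTB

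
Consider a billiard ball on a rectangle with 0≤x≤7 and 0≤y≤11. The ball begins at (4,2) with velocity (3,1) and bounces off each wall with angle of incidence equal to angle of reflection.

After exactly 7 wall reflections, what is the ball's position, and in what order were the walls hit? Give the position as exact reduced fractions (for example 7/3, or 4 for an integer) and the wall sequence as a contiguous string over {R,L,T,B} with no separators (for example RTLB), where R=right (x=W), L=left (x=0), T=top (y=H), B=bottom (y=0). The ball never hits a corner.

Final position: (0,22/3)
Wall sequence: RLRLTRL

1. t=1 → R at (7,3); v=(-3,1)
2. t=7/3 → L at (0,16/3); v=(3,1)
3. t=7/3 → R at (7,23/3); v=(-3,1)
4. t=7/3 → L at (0,10); v=(3,1)
5. t=1 → T at (3,11); v=(3,-1)
6. t=4/3 → R at (7,29/3); v=(-3,-1)
7. t=7/3 → L at (0,22/3); v=(3,-1)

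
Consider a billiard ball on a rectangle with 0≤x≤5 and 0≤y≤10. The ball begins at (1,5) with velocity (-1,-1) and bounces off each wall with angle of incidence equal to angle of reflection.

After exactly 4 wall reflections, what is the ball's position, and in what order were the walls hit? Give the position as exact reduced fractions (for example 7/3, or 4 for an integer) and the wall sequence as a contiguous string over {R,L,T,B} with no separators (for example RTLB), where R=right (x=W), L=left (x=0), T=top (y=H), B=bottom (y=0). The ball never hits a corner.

1. t=1 → L at (0,4); v=(1,-1)
2. t=4 → B at (4,0); v=(1,1)
3. t=1 → R at (5,1); v=(-1,1)
4. t=5 → L at (0,6); v=(1,1)

Final position: (0,6)
Wall sequence: LBRL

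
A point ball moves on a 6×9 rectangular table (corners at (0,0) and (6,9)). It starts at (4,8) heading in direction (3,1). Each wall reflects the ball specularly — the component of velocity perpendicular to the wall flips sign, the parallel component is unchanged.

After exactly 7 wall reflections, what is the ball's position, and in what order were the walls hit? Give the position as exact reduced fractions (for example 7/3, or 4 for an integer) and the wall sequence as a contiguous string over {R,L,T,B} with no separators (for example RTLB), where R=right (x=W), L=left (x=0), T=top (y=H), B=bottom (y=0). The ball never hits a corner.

1. t=2/3 → R at (6,26/3); v=(-3,1)
2. t=1/3 → T at (5,9); v=(-3,-1)
3. t=5/3 → L at (0,22/3); v=(3,-1)
4. t=2 → R at (6,16/3); v=(-3,-1)
5. t=2 → L at (0,10/3); v=(3,-1)
6. t=2 → R at (6,4/3); v=(-3,-1)
7. t=4/3 → B at (2,0); v=(-3,1)

Final position: (2,0)
Wall sequence: RTLRLRB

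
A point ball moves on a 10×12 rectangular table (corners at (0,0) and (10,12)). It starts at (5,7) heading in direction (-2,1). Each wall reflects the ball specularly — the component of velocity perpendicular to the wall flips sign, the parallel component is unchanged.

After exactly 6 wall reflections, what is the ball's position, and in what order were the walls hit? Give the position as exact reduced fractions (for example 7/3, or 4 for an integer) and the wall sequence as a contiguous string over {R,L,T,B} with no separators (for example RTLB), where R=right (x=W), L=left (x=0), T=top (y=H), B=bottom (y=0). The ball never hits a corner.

1. t=5/2 → L at (0,19/2); v=(2,1)
2. t=5/2 → T at (5,12); v=(2,-1)
3. t=5/2 → R at (10,19/2); v=(-2,-1)
4. t=5 → L at (0,9/2); v=(2,-1)
5. t=9/2 → B at (9,0); v=(2,1)
6. t=1/2 → R at (10,1/2); v=(-2,1)

Final position: (10,1/2)
Wall sequence: LTRLBR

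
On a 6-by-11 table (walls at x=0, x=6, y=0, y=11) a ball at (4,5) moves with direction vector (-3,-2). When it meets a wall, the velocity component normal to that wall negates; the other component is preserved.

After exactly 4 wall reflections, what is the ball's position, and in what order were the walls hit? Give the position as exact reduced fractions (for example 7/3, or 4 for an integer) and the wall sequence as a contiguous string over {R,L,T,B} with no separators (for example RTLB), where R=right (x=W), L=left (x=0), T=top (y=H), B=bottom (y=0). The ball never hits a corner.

1. t=4/3 → L at (0,7/3); v=(3,-2)
2. t=7/6 → B at (7/2,0); v=(3,2)
3. t=5/6 → R at (6,5/3); v=(-3,2)
4. t=2 → L at (0,17/3); v=(3,2)

Final position: (0,17/3)
Wall sequence: LBRL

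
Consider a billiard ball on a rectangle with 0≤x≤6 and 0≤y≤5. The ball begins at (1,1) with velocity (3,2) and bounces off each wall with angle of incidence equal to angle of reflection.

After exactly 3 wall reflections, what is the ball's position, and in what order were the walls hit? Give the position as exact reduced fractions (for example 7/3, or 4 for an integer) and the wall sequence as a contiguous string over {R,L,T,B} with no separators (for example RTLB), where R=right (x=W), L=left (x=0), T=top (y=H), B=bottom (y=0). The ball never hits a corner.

Final position: (0,5/3)
Wall sequence: RTL

1. t=5/3 → R at (6,13/3); v=(-3,2)
2. t=1/3 → T at (5,5); v=(-3,-2)
3. t=5/3 → L at (0,5/3); v=(3,-2)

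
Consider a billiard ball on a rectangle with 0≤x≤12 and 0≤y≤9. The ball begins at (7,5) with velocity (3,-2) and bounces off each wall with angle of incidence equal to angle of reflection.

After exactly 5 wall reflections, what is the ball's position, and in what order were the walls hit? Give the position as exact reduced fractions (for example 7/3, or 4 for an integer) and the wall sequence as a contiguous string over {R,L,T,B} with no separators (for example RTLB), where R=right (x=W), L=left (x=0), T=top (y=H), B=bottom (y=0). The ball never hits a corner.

Final position: (12,11/3)
Wall sequence: RBLTR

1. t=5/3 → R at (12,5/3); v=(-3,-2)
2. t=5/6 → B at (19/2,0); v=(-3,2)
3. t=19/6 → L at (0,19/3); v=(3,2)
4. t=4/3 → T at (4,9); v=(3,-2)
5. t=8/3 → R at (12,11/3); v=(-3,-2)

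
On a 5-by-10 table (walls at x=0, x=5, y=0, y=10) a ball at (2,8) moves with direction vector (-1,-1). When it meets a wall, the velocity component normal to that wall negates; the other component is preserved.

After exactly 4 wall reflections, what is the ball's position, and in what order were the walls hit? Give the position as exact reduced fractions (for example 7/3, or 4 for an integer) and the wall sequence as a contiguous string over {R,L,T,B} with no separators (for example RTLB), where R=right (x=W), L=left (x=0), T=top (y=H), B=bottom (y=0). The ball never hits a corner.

Final position: (0,4)
Wall sequence: LRBL

1. t=2 → L at (0,6); v=(1,-1)
2. t=5 → R at (5,1); v=(-1,-1)
3. t=1 → B at (4,0); v=(-1,1)
4. t=4 → L at (0,4); v=(1,1)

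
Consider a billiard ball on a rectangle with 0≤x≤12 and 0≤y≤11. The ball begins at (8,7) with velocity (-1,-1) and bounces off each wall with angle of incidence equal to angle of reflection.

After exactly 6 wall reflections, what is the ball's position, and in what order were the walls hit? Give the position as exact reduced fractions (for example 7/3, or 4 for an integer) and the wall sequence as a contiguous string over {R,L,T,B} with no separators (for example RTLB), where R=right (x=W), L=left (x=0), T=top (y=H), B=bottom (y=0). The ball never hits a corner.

Final position: (0,3)
Wall sequence: BLTRBL

1. t=7 → B at (1,0); v=(-1,1)
2. t=1 → L at (0,1); v=(1,1)
3. t=10 → T at (10,11); v=(1,-1)
4. t=2 → R at (12,9); v=(-1,-1)
5. t=9 → B at (3,0); v=(-1,1)
6. t=3 → L at (0,3); v=(1,1)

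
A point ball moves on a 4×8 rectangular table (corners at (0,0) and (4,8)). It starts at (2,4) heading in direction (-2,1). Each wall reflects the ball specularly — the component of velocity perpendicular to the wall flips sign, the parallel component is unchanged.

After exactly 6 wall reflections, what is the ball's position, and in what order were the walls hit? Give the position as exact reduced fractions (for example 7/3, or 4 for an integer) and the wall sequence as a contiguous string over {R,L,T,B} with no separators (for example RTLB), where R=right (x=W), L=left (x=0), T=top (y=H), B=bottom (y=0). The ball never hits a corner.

Final position: (0,3)
Wall sequence: LRTLRL

1. t=1 → L at (0,5); v=(2,1)
2. t=2 → R at (4,7); v=(-2,1)
3. t=1 → T at (2,8); v=(-2,-1)
4. t=1 → L at (0,7); v=(2,-1)
5. t=2 → R at (4,5); v=(-2,-1)
6. t=2 → L at (0,3); v=(2,-1)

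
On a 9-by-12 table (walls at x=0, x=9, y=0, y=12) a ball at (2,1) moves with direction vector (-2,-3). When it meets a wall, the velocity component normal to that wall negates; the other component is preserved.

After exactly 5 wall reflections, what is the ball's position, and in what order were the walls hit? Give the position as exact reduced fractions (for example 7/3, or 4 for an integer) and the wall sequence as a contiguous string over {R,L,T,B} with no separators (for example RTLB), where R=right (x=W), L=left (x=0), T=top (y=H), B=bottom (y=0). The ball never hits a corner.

1. t=1/3 → B at (4/3,0); v=(-2,3)
2. t=2/3 → L at (0,2); v=(2,3)
3. t=10/3 → T at (20/3,12); v=(2,-3)
4. t=7/6 → R at (9,17/2); v=(-2,-3)
5. t=17/6 → B at (10/3,0); v=(-2,3)

Final position: (10/3,0)
Wall sequence: BLTRB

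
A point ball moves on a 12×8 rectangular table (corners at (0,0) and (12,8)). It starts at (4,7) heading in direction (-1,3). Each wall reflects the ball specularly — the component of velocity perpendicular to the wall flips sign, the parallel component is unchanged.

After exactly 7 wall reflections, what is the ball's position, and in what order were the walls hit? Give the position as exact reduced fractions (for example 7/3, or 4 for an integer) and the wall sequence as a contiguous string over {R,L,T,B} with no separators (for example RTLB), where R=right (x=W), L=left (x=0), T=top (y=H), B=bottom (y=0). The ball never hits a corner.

1. t=1/3 → T at (11/3,8); v=(-1,-3)
2. t=8/3 → B at (1,0); v=(-1,3)
3. t=1 → L at (0,3); v=(1,3)
4. t=5/3 → T at (5/3,8); v=(1,-3)
5. t=8/3 → B at (13/3,0); v=(1,3)
6. t=8/3 → T at (7,8); v=(1,-3)
7. t=8/3 → B at (29/3,0); v=(1,3)

Final position: (29/3,0)
Wall sequence: TBLTBTB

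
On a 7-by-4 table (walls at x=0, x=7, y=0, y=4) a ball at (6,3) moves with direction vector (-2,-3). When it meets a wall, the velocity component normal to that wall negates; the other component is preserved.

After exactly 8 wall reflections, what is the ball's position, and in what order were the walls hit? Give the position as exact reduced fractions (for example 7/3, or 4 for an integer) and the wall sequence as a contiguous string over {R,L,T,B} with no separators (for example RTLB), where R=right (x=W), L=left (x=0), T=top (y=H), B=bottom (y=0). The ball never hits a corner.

Final position: (14/3,4)
Wall sequence: BTLBTBRT

1. t=1 → B at (4,0); v=(-2,3)
2. t=4/3 → T at (4/3,4); v=(-2,-3)
3. t=2/3 → L at (0,2); v=(2,-3)
4. t=2/3 → B at (4/3,0); v=(2,3)
5. t=4/3 → T at (4,4); v=(2,-3)
6. t=4/3 → B at (20/3,0); v=(2,3)
7. t=1/6 → R at (7,1/2); v=(-2,3)
8. t=7/6 → T at (14/3,4); v=(-2,-3)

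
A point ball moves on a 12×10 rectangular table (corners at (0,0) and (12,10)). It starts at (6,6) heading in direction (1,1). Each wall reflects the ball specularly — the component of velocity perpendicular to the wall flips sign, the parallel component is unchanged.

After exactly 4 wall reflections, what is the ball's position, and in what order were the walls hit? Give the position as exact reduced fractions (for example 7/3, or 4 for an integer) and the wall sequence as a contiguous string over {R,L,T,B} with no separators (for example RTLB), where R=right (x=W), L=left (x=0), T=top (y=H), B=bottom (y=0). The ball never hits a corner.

Final position: (0,4)
Wall sequence: TRBL

1. t=4 → T at (10,10); v=(1,-1)
2. t=2 → R at (12,8); v=(-1,-1)
3. t=8 → B at (4,0); v=(-1,1)
4. t=4 → L at (0,4); v=(1,1)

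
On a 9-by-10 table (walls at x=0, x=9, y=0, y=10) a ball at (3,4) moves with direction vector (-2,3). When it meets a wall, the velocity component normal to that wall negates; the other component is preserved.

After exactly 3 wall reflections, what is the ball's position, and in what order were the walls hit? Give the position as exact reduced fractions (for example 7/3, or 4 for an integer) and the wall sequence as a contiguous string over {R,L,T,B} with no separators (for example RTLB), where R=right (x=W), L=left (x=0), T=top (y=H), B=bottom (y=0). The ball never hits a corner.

Final position: (23/3,0)
Wall sequence: LTB

1. t=3/2 → L at (0,17/2); v=(2,3)
2. t=1/2 → T at (1,10); v=(2,-3)
3. t=10/3 → B at (23/3,0); v=(2,3)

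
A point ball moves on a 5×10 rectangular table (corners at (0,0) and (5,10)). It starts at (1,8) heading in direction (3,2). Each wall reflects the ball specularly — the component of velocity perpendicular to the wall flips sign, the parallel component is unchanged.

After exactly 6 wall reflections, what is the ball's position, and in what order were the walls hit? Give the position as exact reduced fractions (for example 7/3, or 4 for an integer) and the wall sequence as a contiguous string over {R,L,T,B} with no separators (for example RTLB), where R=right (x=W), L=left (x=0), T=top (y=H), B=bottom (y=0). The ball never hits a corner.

Final position: (0,2/3)
Wall sequence: TRLRBL

1. t=1 → T at (4,10); v=(3,-2)
2. t=1/3 → R at (5,28/3); v=(-3,-2)
3. t=5/3 → L at (0,6); v=(3,-2)
4. t=5/3 → R at (5,8/3); v=(-3,-2)
5. t=4/3 → B at (1,0); v=(-3,2)
6. t=1/3 → L at (0,2/3); v=(3,2)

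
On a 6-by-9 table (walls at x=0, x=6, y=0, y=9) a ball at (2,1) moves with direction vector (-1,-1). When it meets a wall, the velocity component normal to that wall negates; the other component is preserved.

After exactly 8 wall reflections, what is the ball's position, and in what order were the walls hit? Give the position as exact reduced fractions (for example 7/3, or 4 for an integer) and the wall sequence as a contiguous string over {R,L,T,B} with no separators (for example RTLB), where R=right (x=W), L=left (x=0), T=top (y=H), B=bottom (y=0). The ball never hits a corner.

Final position: (0,7)
Wall sequence: BLRTLBRL

1. t=1 → B at (1,0); v=(-1,1)
2. t=1 → L at (0,1); v=(1,1)
3. t=6 → R at (6,7); v=(-1,1)
4. t=2 → T at (4,9); v=(-1,-1)
5. t=4 → L at (0,5); v=(1,-1)
6. t=5 → B at (5,0); v=(1,1)
7. t=1 → R at (6,1); v=(-1,1)
8. t=6 → L at (0,7); v=(1,1)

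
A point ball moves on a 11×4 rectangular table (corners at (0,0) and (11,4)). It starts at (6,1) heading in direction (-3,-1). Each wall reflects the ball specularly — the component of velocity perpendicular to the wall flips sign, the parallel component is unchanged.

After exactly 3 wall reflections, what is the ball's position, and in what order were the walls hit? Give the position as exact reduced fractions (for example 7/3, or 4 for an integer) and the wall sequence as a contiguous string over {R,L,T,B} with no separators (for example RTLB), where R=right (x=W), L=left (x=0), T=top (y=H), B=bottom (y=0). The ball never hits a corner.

1. t=1 → B at (3,0); v=(-3,1)
2. t=1 → L at (0,1); v=(3,1)
3. t=3 → T at (9,4); v=(3,-1)

Final position: (9,4)
Wall sequence: BLT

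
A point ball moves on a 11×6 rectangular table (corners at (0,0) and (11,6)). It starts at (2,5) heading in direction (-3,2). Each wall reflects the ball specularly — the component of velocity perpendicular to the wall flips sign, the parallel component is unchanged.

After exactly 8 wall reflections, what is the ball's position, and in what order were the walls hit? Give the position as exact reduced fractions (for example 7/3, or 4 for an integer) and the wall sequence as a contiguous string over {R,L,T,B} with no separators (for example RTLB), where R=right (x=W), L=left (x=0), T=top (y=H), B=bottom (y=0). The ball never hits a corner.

1. t=1/2 → T at (1/2,6); v=(-3,-2)
2. t=1/6 → L at (0,17/3); v=(3,-2)
3. t=17/6 → B at (17/2,0); v=(3,2)
4. t=5/6 → R at (11,5/3); v=(-3,2)
5. t=13/6 → T at (9/2,6); v=(-3,-2)
6. t=3/2 → L at (0,3); v=(3,-2)
7. t=3/2 → B at (9/2,0); v=(3,2)
8. t=13/6 → R at (11,13/3); v=(-3,2)

Final position: (11,13/3)
Wall sequence: TLBRTLBR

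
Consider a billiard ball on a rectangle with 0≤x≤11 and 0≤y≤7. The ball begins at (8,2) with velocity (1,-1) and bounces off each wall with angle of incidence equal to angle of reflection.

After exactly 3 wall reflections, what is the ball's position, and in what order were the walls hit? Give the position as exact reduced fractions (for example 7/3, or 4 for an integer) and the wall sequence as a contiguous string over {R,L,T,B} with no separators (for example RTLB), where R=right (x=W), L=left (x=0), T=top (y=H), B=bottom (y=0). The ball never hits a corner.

Final position: (5,7)
Wall sequence: BRT

1. t=2 → B at (10,0); v=(1,1)
2. t=1 → R at (11,1); v=(-1,1)
3. t=6 → T at (5,7); v=(-1,-1)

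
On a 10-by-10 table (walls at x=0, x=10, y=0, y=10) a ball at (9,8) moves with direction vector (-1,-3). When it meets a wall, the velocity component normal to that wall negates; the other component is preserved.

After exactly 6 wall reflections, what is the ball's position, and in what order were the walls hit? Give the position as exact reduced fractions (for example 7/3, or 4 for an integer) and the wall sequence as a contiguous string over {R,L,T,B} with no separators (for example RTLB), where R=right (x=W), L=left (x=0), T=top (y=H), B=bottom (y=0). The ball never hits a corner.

1. t=8/3 → B at (19/3,0); v=(-1,3)
2. t=10/3 → T at (3,10); v=(-1,-3)
3. t=3 → L at (0,1); v=(1,-3)
4. t=1/3 → B at (1/3,0); v=(1,3)
5. t=10/3 → T at (11/3,10); v=(1,-3)
6. t=10/3 → B at (7,0); v=(1,3)

Final position: (7,0)
Wall sequence: BTLBTB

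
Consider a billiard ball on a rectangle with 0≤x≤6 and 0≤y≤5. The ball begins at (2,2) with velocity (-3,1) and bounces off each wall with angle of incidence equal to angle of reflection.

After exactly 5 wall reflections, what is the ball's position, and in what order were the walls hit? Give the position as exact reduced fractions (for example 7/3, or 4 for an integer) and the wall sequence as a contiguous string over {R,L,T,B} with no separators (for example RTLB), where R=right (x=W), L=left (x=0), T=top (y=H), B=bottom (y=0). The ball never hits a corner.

1. t=2/3 → L at (0,8/3); v=(3,1)
2. t=2 → R at (6,14/3); v=(-3,1)
3. t=1/3 → T at (5,5); v=(-3,-1)
4. t=5/3 → L at (0,10/3); v=(3,-1)
5. t=2 → R at (6,4/3); v=(-3,-1)

Final position: (6,4/3)
Wall sequence: LRTLR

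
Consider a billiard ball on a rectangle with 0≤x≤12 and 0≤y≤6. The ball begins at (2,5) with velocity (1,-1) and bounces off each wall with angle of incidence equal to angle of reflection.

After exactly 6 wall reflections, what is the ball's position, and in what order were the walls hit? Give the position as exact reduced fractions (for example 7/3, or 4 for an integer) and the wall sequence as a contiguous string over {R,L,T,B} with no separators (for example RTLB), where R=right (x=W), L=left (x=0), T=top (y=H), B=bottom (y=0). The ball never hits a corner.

Final position: (1,6)
Wall sequence: BRTBLT

1. t=5 → B at (7,0); v=(1,1)
2. t=5 → R at (12,5); v=(-1,1)
3. t=1 → T at (11,6); v=(-1,-1)
4. t=6 → B at (5,0); v=(-1,1)
5. t=5 → L at (0,5); v=(1,1)
6. t=1 → T at (1,6); v=(1,-1)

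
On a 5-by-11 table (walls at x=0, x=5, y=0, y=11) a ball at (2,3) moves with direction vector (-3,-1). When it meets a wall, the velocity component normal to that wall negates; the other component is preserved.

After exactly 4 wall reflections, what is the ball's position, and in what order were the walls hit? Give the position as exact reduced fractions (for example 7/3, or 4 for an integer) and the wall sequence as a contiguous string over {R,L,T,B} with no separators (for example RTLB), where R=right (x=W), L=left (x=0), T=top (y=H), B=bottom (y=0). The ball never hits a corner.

1. t=2/3 → L at (0,7/3); v=(3,-1)
2. t=5/3 → R at (5,2/3); v=(-3,-1)
3. t=2/3 → B at (3,0); v=(-3,1)
4. t=1 → L at (0,1); v=(3,1)

Final position: (0,1)
Wall sequence: LRBL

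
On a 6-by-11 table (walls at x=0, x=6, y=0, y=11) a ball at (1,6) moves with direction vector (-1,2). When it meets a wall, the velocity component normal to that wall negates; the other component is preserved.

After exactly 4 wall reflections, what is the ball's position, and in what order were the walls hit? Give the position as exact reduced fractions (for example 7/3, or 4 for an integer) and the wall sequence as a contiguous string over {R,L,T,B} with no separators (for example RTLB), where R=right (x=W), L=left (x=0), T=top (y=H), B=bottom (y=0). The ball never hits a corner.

Final position: (5,0)
Wall sequence: LTRB

1. t=1 → L at (0,8); v=(1,2)
2. t=3/2 → T at (3/2,11); v=(1,-2)
3. t=9/2 → R at (6,2); v=(-1,-2)
4. t=1 → B at (5,0); v=(-1,2)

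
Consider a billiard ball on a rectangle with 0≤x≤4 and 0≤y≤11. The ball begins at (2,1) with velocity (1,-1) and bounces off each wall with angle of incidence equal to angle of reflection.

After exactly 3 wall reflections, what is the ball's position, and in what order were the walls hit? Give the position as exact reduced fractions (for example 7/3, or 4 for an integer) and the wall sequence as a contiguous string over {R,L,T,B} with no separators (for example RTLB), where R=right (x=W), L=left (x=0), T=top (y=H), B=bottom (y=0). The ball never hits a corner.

Final position: (0,5)
Wall sequence: BRL

1. t=1 → B at (3,0); v=(1,1)
2. t=1 → R at (4,1); v=(-1,1)
3. t=4 → L at (0,5); v=(1,1)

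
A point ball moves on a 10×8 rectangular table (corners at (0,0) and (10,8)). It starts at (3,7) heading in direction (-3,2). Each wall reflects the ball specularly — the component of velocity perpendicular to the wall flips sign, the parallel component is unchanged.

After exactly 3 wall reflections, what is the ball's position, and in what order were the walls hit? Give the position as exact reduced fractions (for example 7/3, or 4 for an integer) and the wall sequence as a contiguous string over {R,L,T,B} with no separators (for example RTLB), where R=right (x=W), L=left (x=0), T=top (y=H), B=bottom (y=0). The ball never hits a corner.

1. t=1/2 → T at (3/2,8); v=(-3,-2)
2. t=1/2 → L at (0,7); v=(3,-2)
3. t=10/3 → R at (10,1/3); v=(-3,-2)

Final position: (10,1/3)
Wall sequence: TLR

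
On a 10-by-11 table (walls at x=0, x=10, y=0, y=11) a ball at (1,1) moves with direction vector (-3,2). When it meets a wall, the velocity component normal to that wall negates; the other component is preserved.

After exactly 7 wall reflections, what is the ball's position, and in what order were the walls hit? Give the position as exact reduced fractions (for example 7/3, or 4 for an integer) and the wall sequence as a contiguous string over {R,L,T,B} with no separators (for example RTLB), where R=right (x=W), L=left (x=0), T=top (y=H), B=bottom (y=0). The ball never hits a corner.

Final position: (0,19/3)
Wall sequence: LRTLRBL

1. t=1/3 → L at (0,5/3); v=(3,2)
2. t=10/3 → R at (10,25/3); v=(-3,2)
3. t=4/3 → T at (6,11); v=(-3,-2)
4. t=2 → L at (0,7); v=(3,-2)
5. t=10/3 → R at (10,1/3); v=(-3,-2)
6. t=1/6 → B at (19/2,0); v=(-3,2)
7. t=19/6 → L at (0,19/3); v=(3,2)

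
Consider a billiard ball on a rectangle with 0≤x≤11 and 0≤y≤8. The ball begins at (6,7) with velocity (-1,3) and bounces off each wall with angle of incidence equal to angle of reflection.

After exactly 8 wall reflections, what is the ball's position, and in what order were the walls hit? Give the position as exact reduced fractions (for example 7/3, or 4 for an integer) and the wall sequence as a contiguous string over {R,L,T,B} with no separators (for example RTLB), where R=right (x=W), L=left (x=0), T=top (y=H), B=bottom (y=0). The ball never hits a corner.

Final position: (31/3,8)
Wall sequence: TBTLBTBT

1. t=1/3 → T at (17/3,8); v=(-1,-3)
2. t=8/3 → B at (3,0); v=(-1,3)
3. t=8/3 → T at (1/3,8); v=(-1,-3)
4. t=1/3 → L at (0,7); v=(1,-3)
5. t=7/3 → B at (7/3,0); v=(1,3)
6. t=8/3 → T at (5,8); v=(1,-3)
7. t=8/3 → B at (23/3,0); v=(1,3)
8. t=8/3 → T at (31/3,8); v=(1,-3)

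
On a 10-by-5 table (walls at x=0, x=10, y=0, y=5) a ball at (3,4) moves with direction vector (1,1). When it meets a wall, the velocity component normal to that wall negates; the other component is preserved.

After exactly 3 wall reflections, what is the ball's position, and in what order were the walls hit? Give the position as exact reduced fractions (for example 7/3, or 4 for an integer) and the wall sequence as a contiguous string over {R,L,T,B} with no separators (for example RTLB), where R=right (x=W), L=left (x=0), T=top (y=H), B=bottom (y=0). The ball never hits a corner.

Final position: (10,1)
Wall sequence: TBR

1. t=1 → T at (4,5); v=(1,-1)
2. t=5 → B at (9,0); v=(1,1)
3. t=1 → R at (10,1); v=(-1,1)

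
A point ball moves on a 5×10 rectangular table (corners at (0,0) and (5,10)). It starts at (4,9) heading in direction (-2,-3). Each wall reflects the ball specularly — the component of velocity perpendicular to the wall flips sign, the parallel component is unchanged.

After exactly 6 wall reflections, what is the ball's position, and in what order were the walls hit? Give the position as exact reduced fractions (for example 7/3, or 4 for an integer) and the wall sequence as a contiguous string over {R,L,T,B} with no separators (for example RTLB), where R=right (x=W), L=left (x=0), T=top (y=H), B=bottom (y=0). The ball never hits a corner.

1. t=2 → L at (0,3); v=(2,-3)
2. t=1 → B at (2,0); v=(2,3)
3. t=3/2 → R at (5,9/2); v=(-2,3)
4. t=11/6 → T at (4/3,10); v=(-2,-3)
5. t=2/3 → L at (0,8); v=(2,-3)
6. t=5/2 → R at (5,1/2); v=(-2,-3)

Final position: (5,1/2)
Wall sequence: LBRTLR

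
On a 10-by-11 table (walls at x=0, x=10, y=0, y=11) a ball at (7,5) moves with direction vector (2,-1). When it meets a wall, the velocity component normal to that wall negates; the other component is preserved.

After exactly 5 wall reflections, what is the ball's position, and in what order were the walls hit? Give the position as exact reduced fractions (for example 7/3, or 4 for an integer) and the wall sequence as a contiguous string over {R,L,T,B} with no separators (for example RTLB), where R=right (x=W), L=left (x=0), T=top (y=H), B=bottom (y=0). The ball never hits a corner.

1. t=3/2 → R at (10,7/2); v=(-2,-1)
2. t=7/2 → B at (3,0); v=(-2,1)
3. t=3/2 → L at (0,3/2); v=(2,1)
4. t=5 → R at (10,13/2); v=(-2,1)
5. t=9/2 → T at (1,11); v=(-2,-1)

Final position: (1,11)
Wall sequence: RBLRT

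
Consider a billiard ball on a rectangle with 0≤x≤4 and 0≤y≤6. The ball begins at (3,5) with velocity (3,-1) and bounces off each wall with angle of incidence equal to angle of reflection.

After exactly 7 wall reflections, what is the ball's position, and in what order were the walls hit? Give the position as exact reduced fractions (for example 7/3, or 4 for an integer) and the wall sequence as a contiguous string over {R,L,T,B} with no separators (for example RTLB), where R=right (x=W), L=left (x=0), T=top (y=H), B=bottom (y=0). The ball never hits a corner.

1. t=1/3 → R at (4,14/3); v=(-3,-1)
2. t=4/3 → L at (0,10/3); v=(3,-1)
3. t=4/3 → R at (4,2); v=(-3,-1)
4. t=4/3 → L at (0,2/3); v=(3,-1)
5. t=2/3 → B at (2,0); v=(3,1)
6. t=2/3 → R at (4,2/3); v=(-3,1)
7. t=4/3 → L at (0,2); v=(3,1)

Final position: (0,2)
Wall sequence: RLRLBRL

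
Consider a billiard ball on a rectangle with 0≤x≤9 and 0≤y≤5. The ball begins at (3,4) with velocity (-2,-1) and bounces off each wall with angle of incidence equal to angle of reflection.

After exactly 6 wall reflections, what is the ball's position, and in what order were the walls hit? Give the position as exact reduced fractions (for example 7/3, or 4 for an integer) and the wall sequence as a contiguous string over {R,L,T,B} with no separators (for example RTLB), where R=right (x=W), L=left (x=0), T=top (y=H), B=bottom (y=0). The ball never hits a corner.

1. t=3/2 → L at (0,5/2); v=(2,-1)
2. t=5/2 → B at (5,0); v=(2,1)
3. t=2 → R at (9,2); v=(-2,1)
4. t=3 → T at (3,5); v=(-2,-1)
5. t=3/2 → L at (0,7/2); v=(2,-1)
6. t=7/2 → B at (7,0); v=(2,1)

Final position: (7,0)
Wall sequence: LBRTLB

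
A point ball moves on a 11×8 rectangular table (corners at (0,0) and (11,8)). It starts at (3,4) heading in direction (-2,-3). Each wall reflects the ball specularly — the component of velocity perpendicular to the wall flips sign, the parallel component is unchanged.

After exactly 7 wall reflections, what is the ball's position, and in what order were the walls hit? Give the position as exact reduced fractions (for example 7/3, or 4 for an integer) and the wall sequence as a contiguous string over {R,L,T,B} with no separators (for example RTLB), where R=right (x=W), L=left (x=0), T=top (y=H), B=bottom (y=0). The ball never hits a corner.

1. t=4/3 → B at (1/3,0); v=(-2,3)
2. t=1/6 → L at (0,1/2); v=(2,3)
3. t=5/2 → T at (5,8); v=(2,-3)
4. t=8/3 → B at (31/3,0); v=(2,3)
5. t=1/3 → R at (11,1); v=(-2,3)
6. t=7/3 → T at (19/3,8); v=(-2,-3)
7. t=8/3 → B at (1,0); v=(-2,3)

Final position: (1,0)
Wall sequence: BLTBRTB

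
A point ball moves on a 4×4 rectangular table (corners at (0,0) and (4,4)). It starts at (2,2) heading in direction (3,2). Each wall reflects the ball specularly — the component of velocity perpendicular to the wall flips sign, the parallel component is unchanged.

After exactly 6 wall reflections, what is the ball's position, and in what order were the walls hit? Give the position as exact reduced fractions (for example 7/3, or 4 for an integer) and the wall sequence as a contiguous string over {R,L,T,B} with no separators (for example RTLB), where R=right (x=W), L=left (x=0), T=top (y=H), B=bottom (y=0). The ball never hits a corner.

Final position: (0,10/3)
Wall sequence: RTLBRL

1. t=2/3 → R at (4,10/3); v=(-3,2)
2. t=1/3 → T at (3,4); v=(-3,-2)
3. t=1 → L at (0,2); v=(3,-2)
4. t=1 → B at (3,0); v=(3,2)
5. t=1/3 → R at (4,2/3); v=(-3,2)
6. t=4/3 → L at (0,10/3); v=(3,2)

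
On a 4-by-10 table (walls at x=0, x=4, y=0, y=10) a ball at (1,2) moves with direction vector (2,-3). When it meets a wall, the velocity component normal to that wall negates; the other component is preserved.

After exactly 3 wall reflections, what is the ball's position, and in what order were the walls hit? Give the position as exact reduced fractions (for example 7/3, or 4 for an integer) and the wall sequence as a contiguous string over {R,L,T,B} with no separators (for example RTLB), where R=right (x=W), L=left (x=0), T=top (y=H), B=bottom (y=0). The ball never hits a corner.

Final position: (0,17/2)
Wall sequence: BRL

1. t=2/3 → B at (7/3,0); v=(2,3)
2. t=5/6 → R at (4,5/2); v=(-2,3)
3. t=2 → L at (0,17/2); v=(2,3)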